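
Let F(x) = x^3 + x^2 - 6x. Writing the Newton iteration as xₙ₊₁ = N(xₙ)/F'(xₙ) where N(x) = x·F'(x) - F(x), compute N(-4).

-112

F'(x) = 3x^2 + 2x - 6.
N(x) = x·F'(x) - F(x) = x·(3x^2 + 2x - 6) - (x^3 + x^2 - 6x) = 2x^3 + x^2.
N(-4) = -112.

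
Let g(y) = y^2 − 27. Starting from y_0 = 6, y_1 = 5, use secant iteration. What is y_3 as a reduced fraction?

291/56

g(6) = 9, g(5) = −2. y_2 = 5 − (−2)·(5 − 6)/((−2) − 9) = 57/11.
g(5) = −2, g(57/11) = −18/121. y_3 = (57/11) − (−18/121)·((57/11) − 5)/((−18/121) − (−2)) = 291/56.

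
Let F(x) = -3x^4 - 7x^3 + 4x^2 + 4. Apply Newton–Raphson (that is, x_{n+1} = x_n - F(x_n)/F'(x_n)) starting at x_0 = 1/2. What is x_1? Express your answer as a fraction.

85/44

F'(x) = -12x^3 - 21x^2 + 8x.
F(1/2) = 63/16, F'(1/2) = -11/4, so x_1 = (1/2) - (63/16)/(-11/4) = 85/44.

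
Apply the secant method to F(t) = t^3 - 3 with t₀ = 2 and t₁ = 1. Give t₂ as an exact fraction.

F(2) = 5, F(1) = -2. t₂ = 1 - (-2)·(1 - 2)/((-2) - 5) = 9/7.

9/7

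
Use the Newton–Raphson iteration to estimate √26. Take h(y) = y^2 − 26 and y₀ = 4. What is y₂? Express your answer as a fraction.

h'(y) = 2y.
h(4) = −10, h'(4) = 8, so y₁ = 4 − (−10)/8 = 21/4.
h(21/4) = 25/16, h'(21/4) = 21/2, so y₂ = (21/4) − (25/16)/(21/2) = 857/168.

857/168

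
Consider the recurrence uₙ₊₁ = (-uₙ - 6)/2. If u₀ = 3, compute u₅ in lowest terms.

-69/32

u₁ = (-3 - 6)/2 = -9/2.
u₂ = (-(-9/2) - 6)/2 = -3/4.
u₃ = (-(-3/4) - 6)/2 = -21/8.
u₄ = (-(-21/8) - 6)/2 = -27/16.
u₅ = (-(-27/16) - 6)/2 = -69/32.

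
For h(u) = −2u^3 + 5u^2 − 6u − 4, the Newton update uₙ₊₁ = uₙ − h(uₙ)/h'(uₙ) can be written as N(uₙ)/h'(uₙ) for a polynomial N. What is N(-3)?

157

h'(u) = −6u^2 + 10u − 6.
N(u) = u·h'(u) − h(u) = u·(−6u^2 + 10u − 6) − (−2u^3 + 5u^2 − 6u − 4) = −4u^3 + 5u^2 + 4.
N(-3) = 157.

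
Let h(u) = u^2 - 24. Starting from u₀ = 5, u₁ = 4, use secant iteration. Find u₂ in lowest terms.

h(5) = 1, h(4) = -8. u₂ = 4 - (-8)·(4 - 5)/((-8) - 1) = 44/9.

44/9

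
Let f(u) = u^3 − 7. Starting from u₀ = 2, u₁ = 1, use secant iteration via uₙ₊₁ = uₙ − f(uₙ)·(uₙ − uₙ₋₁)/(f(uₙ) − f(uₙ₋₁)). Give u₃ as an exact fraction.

201/103

f(2) = 1, f(1) = −6. u₂ = 1 − (−6)·(1 − 2)/((−6) − 1) = 13/7.
f(1) = −6, f(13/7) = −204/343. u₃ = (13/7) − (−204/343)·((13/7) − 1)/((−204/343) − (−6)) = 201/103.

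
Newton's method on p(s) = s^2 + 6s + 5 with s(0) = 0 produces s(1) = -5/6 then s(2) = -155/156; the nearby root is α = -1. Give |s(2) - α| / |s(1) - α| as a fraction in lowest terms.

s(1) - α = -5/6 - (-1) = -5/6 + 1 = 1/6, so |s(1) - α| = 1/6.
s(2) - α = -155/156 - (-1) = -155/156 + 1 = 1/156, so |s(2) - α| = 1/156.
Ratio = (1/156) / (1/6) = 1/26.

1/26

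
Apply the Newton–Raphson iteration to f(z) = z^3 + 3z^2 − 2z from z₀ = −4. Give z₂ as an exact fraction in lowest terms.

f'(z) = 3z^2 + 6z − 2.
f(−4) = −8, f'(−4) = 22, so z₁ = (−4) − (−8)/22 = −40/11.
f(−40/11) = −1520/1331, f'(−40/11) = 1918/121, so z₂ = (−40/11) − (−1520/1331)/(1918/121) = −37600/10549.

−37600/10549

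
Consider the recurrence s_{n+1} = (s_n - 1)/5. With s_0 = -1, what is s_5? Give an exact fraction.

s_1 = ((-1) - 1)/5 = -2/5.
s_2 = ((-2/5) - 1)/5 = -7/25.
s_3 = ((-7/25) - 1)/5 = -32/125.
s_4 = ((-32/125) - 1)/5 = -157/625.
s_5 = ((-157/625) - 1)/5 = -782/3125.

-782/3125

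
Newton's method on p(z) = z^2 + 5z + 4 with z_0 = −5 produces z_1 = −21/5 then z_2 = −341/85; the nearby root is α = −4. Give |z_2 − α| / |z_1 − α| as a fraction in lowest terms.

1/17

z_1 − α = −21/5 − (−4) = −21/5 + 4 = −1/5, so |z_1 − α| = 1/5.
z_2 − α = −341/85 − (−4) = −341/85 + 4 = −1/85, so |z_2 − α| = 1/85.
Ratio = (1/85) / (1/5) = 1/17.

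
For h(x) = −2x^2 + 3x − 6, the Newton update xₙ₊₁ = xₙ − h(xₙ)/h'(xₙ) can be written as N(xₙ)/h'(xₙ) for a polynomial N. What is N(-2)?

h'(x) = −4x + 3.
N(x) = x·h'(x) − h(x) = x·(−4x + 3) − (−2x^2 + 3x − 6) = −2x^2 + 6.
N(-2) = −2.

−2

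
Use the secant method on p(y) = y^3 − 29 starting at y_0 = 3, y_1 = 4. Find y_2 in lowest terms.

p(3) = −2, p(4) = 35. y_2 = 4 − 35·(4 − 3)/(35 − (−2)) = 113/37.

113/37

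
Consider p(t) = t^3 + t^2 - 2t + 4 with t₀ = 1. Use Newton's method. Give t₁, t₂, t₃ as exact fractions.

p'(t) = 3t^2 + 2t - 2.
p(1) = 4, p'(1) = 3, so t₁ = 1 - 4/3 = -1/3.
p(-1/3) = 128/27, p'(-1/3) = -7/3, so t₂ = (-1/3) - (128/27)/(-7/3) = 107/63.
p(107/63) = 2097152/250047, p'(107/63) = 13297/1323, so t₃ = (107/63) - (2097152/250047)/(13297/1323) = 2171185/2513133.

t₁ = -1/3, t₂ = 107/63, t₃ = 2171185/2513133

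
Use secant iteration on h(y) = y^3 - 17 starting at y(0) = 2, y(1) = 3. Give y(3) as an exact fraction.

20801/8137

h(2) = -9, h(3) = 10. y(2) = 3 - 10·(3 - 2)/(10 - (-9)) = 47/19.
h(3) = 10, h(47/19) = -12780/6859. y(3) = (47/19) - (-12780/6859)·((47/19) - 3)/((-12780/6859) - 10) = 20801/8137.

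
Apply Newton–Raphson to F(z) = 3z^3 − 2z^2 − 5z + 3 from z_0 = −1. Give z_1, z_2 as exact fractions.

z_1 = −11/8, z_2 = −5729/4484

F'(z) = 9z^2 − 4z − 5.
F(−1) = 3, F'(−1) = 8, so z_1 = (−1) − 3/8 = −11/8.
F(−11/8) = −873/512, F'(−11/8) = 1121/64, so z_2 = (−11/8) − (−873/512)/(1121/64) = −5729/4484.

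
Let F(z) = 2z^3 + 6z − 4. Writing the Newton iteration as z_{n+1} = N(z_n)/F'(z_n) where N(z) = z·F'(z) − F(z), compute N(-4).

−252

F'(z) = 6z^2 + 6.
N(z) = z·F'(z) − F(z) = z·(6z^2 + 6) − (2z^3 + 6z − 4) = 4z^3 + 4.
N(-4) = −252.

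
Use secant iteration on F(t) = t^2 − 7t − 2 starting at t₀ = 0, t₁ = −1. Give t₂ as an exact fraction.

F(0) = −2, F(−1) = 6. t₂ = (−1) − 6·((−1) − 0)/(6 − (−2)) = −1/4.

−1/4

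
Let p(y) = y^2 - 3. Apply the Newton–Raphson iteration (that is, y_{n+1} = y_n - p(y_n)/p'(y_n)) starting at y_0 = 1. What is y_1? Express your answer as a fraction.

p'(y) = 2y.
p(1) = -2, p'(1) = 2, so y_1 = 1 - (-2)/2 = 2.

2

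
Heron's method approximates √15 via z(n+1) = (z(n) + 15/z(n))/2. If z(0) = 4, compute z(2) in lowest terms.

z(1) = (4 + 15/4)/2 = 31/8.
z(2) = (31/8 + 15/(31/8))/2 = 1921/496.

1921/496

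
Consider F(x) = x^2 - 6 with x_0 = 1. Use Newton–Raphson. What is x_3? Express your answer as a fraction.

F'(x) = 2x.
F(1) = -5, F'(1) = 2, so x_1 = 1 - (-5)/2 = 7/2.
F(7/2) = 25/4, F'(7/2) = 7, so x_2 = (7/2) - (25/4)/7 = 73/28.
F(73/28) = 625/784, F'(73/28) = 73/14, so x_3 = (73/28) - (625/784)/(73/14) = 10033/4088.

10033/4088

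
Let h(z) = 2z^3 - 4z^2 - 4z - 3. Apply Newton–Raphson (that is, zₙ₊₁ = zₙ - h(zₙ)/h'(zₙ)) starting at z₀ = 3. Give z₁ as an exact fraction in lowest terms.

75/26

h'(z) = 6z^2 - 8z - 4.
h(3) = 3, h'(3) = 26, so z₁ = 3 - 3/26 = 75/26.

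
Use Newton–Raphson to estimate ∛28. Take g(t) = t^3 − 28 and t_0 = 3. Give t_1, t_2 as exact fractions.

g'(t) = 3t^2.
g(3) = −1, g'(3) = 27, so t_1 = 3 − (−1)/27 = 82/27.
g(82/27) = 244/19683, g'(82/27) = 6724/243, so t_2 = (82/27) − (244/19683)/(6724/243) = 413465/136161.

t_1 = 82/27, t_2 = 413465/136161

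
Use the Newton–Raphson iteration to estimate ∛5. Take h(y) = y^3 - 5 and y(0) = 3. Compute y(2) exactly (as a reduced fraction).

509173/281961

h'(y) = 3y^2.
h(3) = 22, h'(3) = 27, so y(1) = 3 - 22/27 = 59/27.
h(59/27) = 106964/19683, h'(59/27) = 3481/243, so y(2) = (59/27) - (106964/19683)/(3481/243) = 509173/281961.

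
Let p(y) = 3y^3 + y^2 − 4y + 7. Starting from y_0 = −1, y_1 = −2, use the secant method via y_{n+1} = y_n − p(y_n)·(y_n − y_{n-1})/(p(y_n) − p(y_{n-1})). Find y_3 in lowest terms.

−7766/4373

p(−1) = 9, p(−2) = −5. y_2 = (−2) − (−5)·((−2) − (−1))/((−5) − 9) = −23/14.
p(−2) = −5, p(−23/14) = 8145/2744. y_3 = (−23/14) − (8145/2744)·((−23/14) − (−2))/((8145/2744) − (−5)) = −7766/4373.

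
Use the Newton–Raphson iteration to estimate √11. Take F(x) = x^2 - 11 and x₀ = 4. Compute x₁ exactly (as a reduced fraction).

F'(x) = 2x.
F(4) = 5, F'(4) = 8, so x₁ = 4 - 5/8 = 27/8.

27/8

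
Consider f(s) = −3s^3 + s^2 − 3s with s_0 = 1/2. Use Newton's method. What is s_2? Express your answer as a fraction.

f'(s) = −9s^2 + 2s − 3.
f(1/2) = −13/8, f'(1/2) = −17/4, so s_1 = (1/2) − (−13/8)/(−17/4) = 2/17.
f(2/17) = −1690/4913, f'(2/17) = −835/289, so s_2 = (2/17) − (−1690/4913)/(−835/289) = −4/2839.

−4/2839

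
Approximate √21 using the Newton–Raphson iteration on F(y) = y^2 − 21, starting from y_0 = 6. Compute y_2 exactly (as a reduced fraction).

697/152

F'(y) = 2y.
F(6) = 15, F'(6) = 12, so y_1 = 6 − 15/12 = 19/4.
F(19/4) = 25/16, F'(19/4) = 19/2, so y_2 = (19/4) − (25/16)/(19/2) = 697/152.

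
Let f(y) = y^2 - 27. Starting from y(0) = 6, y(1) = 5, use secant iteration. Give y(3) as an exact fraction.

f(6) = 9, f(5) = -2. y(2) = 5 - (-2)·(5 - 6)/((-2) - 9) = 57/11.
f(5) = -2, f(57/11) = -18/121. y(3) = (57/11) - (-18/121)·((57/11) - 5)/((-18/121) - (-2)) = 291/56.

291/56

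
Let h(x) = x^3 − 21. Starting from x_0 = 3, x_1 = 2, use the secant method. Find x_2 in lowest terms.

h(3) = 6, h(2) = −13. x_2 = 2 − (−13)·(2 − 3)/((−13) − 6) = 51/19.

51/19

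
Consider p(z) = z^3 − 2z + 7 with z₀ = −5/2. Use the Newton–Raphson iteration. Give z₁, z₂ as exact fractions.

p'(z) = 3z^2 − 2.
p(−5/2) = −29/8, p'(−5/2) = 67/4, so z₁ = (−5/2) − (−29/8)/(67/4) = −153/67.
p(−153/67) = −102602/300763, p'(−153/67) = 61249/4489, so z₂ = (−153/67) − (−102602/300763)/(61249/4489) = −9268495/4103683.

z₁ = −153/67, z₂ = −9268495/4103683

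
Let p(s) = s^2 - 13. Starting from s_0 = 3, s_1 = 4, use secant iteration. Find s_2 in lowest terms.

25/7

p(3) = -4, p(4) = 3. s_2 = 4 - 3·(4 - 3)/(3 - (-4)) = 25/7.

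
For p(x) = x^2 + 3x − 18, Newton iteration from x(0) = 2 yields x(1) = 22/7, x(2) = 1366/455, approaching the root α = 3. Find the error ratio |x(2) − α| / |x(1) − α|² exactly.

x(1) − α = 22/7 − 3 = 1/7, so |x(1) − α| = 1/7.
x(2) − α = 1366/455 − 3 = 1/455, so |x(2) − α| = 1/455.
|x(1) − α|² = 1/49.
Ratio = (1/455) / (1/49) = 7/65.

7/65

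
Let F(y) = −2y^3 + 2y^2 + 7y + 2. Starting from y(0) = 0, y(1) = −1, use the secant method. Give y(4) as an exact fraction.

F(0) = 2, F(−1) = −1. y(2) = (−1) − (−1)·((−1) − 0)/((−1) − 2) = −2/3.
F(−1) = −1, F(−2/3) = −32/27. y(3) = (−2/3) − (−32/27)·((−2/3) − (−1))/((−32/27) − (−1)) = −14/5.
F(−2/3) = −32/27, F(−14/5) = 5248/125. y(4) = (−14/5) − (5248/125)·((−14/5) − (−2/3))/((5248/125) − (−32/27)) = −3302/4553.

−3302/4553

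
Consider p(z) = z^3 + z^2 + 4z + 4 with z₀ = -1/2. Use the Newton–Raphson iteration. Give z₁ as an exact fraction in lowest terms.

-16/15

p'(z) = 3z^2 + 2z + 4.
p(-1/2) = 17/8, p'(-1/2) = 15/4, so z₁ = (-1/2) - (17/8)/(15/4) = -16/15.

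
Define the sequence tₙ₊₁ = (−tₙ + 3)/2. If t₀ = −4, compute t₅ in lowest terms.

t₁ = (−(−4) + 3)/2 = 7/2.
t₂ = (−(7/2) + 3)/2 = −1/4.
t₃ = (−(−1/4) + 3)/2 = 13/8.
t₄ = (−(13/8) + 3)/2 = 11/16.
t₅ = (−(11/16) + 3)/2 = 37/32.

37/32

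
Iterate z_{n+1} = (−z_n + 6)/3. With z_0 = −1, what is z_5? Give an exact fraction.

367/243

z_1 = (−(−1) + 6)/3 = 7/3.
z_2 = (−(7/3) + 6)/3 = 11/9.
z_3 = (−(11/9) + 6)/3 = 43/27.
z_4 = (−(43/27) + 6)/3 = 119/81.
z_5 = (−(119/81) + 6)/3 = 367/243.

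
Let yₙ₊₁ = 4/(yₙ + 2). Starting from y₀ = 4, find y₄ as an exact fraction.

14/11

y₁ = 4/(4 + 2) = 2/3.
y₂ = 4/(2/3 + 2) = 3/2.
y₃ = 4/(3/2 + 2) = 8/7.
y₄ = 4/(8/7 + 2) = 14/11.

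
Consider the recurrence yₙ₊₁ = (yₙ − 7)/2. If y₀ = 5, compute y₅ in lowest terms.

−53/8

y₁ = (5 − 7)/2 = −1.
y₂ = ((−1) − 7)/2 = −4.
y₃ = ((−4) − 7)/2 = −11/2.
y₄ = ((−11/2) − 7)/2 = −25/4.
y₅ = ((−25/4) − 7)/2 = −53/8.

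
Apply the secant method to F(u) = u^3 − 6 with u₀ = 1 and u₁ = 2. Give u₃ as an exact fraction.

F(1) = −5, F(2) = 2. u₂ = 2 − 2·(2 − 1)/(2 − (−5)) = 12/7.
F(2) = 2, F(12/7) = −330/343. u₃ = (12/7) − (−330/343)·((12/7) − 2)/((−330/343) − 2) = 459/254.

459/254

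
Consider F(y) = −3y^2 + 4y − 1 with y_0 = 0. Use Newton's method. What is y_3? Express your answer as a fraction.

F'(y) = −6y + 4.
F(0) = −1, F'(0) = 4, so y_1 = 0 − (−1)/4 = 1/4.
F(1/4) = −3/16, F'(1/4) = 5/2, so y_2 = (1/4) − (−3/16)/(5/2) = 13/40.
F(13/40) = −27/1600, F'(13/40) = 41/20, so y_3 = (13/40) − (−27/1600)/(41/20) = 1093/3280.

1093/3280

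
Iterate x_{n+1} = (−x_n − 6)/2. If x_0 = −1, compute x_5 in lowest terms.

−65/32

x_1 = (−(−1) − 6)/2 = −5/2.
x_2 = (−(−5/2) − 6)/2 = −7/4.
x_3 = (−(−7/4) − 6)/2 = −17/8.
x_4 = (−(−17/8) − 6)/2 = −31/16.
x_5 = (−(−31/16) − 6)/2 = −65/32.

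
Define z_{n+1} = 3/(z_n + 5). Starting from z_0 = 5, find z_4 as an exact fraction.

z_1 = 3/(5 + 5) = 3/10.
z_2 = 3/(3/10 + 5) = 30/53.
z_3 = 3/(30/53 + 5) = 159/295.
z_4 = 3/(159/295 + 5) = 885/1634.

885/1634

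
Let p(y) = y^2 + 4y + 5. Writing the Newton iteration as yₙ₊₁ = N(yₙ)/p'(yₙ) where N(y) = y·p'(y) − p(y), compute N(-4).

p'(y) = 2y + 4.
N(y) = y·p'(y) − p(y) = y·(2y + 4) − (y^2 + 4y + 5) = y^2 − 5.
N(-4) = 11.

11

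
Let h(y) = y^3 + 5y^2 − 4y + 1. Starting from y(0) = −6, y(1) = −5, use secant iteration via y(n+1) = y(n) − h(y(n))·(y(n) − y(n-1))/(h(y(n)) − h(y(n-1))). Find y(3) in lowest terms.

h(−6) = −11, h(−5) = 21. y(2) = (−5) − 21·((−5) − (−6))/(21 − (−11)) = −181/32.
h(−5) = 21, h(−181/32) = 86163/32768. y(3) = (−181/32) − (86163/32768)·((−181/32) − (−5))/((86163/32768) − 21) = −7849/1365.

−7849/1365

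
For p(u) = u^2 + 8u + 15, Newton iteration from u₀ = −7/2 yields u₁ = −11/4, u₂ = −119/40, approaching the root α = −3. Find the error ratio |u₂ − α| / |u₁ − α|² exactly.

u₁ − α = −11/4 − (−3) = −11/4 + 3 = 1/4, so |u₁ − α| = 1/4.
u₂ − α = −119/40 − (−3) = −119/40 + 3 = 1/40, so |u₂ − α| = 1/40.
|u₁ − α|² = 1/16.
Ratio = (1/40) / (1/16) = 2/5.

2/5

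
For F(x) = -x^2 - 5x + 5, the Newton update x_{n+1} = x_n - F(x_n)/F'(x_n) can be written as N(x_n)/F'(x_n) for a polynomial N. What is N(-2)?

F'(x) = -2x - 5.
N(x) = x·F'(x) - F(x) = x·(-2x - 5) - (-x^2 - 5x + 5) = -x^2 - 5.
N(-2) = -9.

-9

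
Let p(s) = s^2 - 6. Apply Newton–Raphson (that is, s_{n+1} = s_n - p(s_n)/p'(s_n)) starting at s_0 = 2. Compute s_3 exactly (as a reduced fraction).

4801/1960

p'(s) = 2s.
p(2) = -2, p'(2) = 4, so s_1 = 2 - (-2)/4 = 5/2.
p(5/2) = 1/4, p'(5/2) = 5, so s_2 = (5/2) - (1/4)/5 = 49/20.
p(49/20) = 1/400, p'(49/20) = 49/10, so s_3 = (49/20) - (1/400)/(49/10) = 4801/1960.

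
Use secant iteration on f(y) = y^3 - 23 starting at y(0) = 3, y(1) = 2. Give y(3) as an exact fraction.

f(3) = 4, f(2) = -15. y(2) = 2 - (-15)·(2 - 3)/((-15) - 4) = 53/19.
f(2) = -15, f(53/19) = -8880/6859. y(3) = (53/19) - (-8880/6859)·((53/19) - 2)/((-8880/6859) - (-15)) = 5983/2089.

5983/2089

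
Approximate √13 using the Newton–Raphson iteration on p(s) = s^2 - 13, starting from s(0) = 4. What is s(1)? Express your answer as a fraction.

29/8

p'(s) = 2s.
p(4) = 3, p'(4) = 8, so s(1) = 4 - 3/8 = 29/8.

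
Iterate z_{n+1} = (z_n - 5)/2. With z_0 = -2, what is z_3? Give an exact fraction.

z_1 = ((-2) - 5)/2 = -7/2.
z_2 = ((-7/2) - 5)/2 = -17/4.
z_3 = ((-17/4) - 5)/2 = -37/8.

-37/8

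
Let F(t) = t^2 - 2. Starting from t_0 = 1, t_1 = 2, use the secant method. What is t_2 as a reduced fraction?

F(1) = -1, F(2) = 2. t_2 = 2 - 2·(2 - 1)/(2 - (-1)) = 4/3.

4/3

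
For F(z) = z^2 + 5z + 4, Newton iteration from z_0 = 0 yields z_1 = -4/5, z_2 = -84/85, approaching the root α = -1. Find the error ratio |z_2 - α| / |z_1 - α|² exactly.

z_1 - α = -4/5 - (-1) = -4/5 + 1 = 1/5, so |z_1 - α| = 1/5.
z_2 - α = -84/85 - (-1) = -84/85 + 1 = 1/85, so |z_2 - α| = 1/85.
|z_1 - α|² = 1/25.
Ratio = (1/85) / (1/25) = 5/17.

5/17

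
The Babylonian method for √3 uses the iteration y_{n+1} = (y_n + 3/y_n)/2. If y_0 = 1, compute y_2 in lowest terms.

7/4

y_1 = (1 + 3/1)/2 = 2.
y_2 = (2 + 3/2)/2 = 7/4.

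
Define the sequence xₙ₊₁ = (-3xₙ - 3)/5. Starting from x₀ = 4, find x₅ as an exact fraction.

x₁ = (-3·4 - 3)/5 = -3.
x₂ = (-3·(-3) - 3)/5 = 6/5.
x₃ = (-3·(6/5) - 3)/5 = -33/25.
x₄ = (-3·(-33/25) - 3)/5 = 24/125.
x₅ = (-3·(24/125) - 3)/5 = -447/625.

-447/625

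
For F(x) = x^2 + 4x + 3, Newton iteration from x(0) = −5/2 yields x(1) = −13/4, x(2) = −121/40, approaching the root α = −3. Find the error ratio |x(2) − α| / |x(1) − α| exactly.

1/10

x(1) − α = −13/4 − (−3) = −13/4 + 3 = −1/4, so |x(1) − α| = 1/4.
x(2) − α = −121/40 − (−3) = −121/40 + 3 = −1/40, so |x(2) − α| = 1/40.
Ratio = (1/40) / (1/4) = 1/10.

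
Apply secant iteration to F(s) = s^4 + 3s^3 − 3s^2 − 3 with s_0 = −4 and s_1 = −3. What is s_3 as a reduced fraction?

F(−4) = 13, F(−3) = −30. s_2 = (−3) − (−30)·((−3) − (−4))/((−30) − 13) = −159/43.
F(−3) = −30, F(−159/43) = −29899740/3418801. s_3 = (−159/43) − (−29899740/3418801)·((−159/43) − (−3))/((−29899740/3418801) − (−30)) = −3217213/807381.

−3217213/807381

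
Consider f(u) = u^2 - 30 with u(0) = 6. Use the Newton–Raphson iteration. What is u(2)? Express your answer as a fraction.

241/44

f'(u) = 2u.
f(6) = 6, f'(6) = 12, so u(1) = 6 - 6/12 = 11/2.
f(11/2) = 1/4, f'(11/2) = 11, so u(2) = (11/2) - (1/4)/11 = 241/44.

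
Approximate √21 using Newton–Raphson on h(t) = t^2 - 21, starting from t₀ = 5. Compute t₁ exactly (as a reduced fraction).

23/5

h'(t) = 2t.
h(5) = 4, h'(5) = 10, so t₁ = 5 - 4/10 = 23/5.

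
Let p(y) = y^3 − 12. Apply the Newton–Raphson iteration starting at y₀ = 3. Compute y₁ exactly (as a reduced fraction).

22/9

p'(y) = 3y^2.
p(3) = 15, p'(3) = 27, so y₁ = 3 − 15/27 = 22/9.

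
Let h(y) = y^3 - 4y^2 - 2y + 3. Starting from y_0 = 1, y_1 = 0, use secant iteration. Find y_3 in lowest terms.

h(1) = -2, h(0) = 3. y_2 = 0 - 3·(0 - 1)/(3 - (-2)) = 3/5.
h(0) = 3, h(3/5) = 72/125. y_3 = (3/5) - (72/125)·((3/5) - 0)/((72/125) - 3) = 75/101.

75/101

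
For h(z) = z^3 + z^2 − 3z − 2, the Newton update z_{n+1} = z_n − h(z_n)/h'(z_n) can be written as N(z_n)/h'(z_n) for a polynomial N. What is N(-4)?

h'(z) = 3z^2 + 2z − 3.
N(z) = z·h'(z) − h(z) = z·(3z^2 + 2z − 3) − (z^3 + z^2 − 3z − 2) = 2z^3 + z^2 + 2.
N(-4) = −110.

−110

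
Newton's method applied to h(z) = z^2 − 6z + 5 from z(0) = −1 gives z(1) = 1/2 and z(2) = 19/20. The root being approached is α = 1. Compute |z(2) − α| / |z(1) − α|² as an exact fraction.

1/5

z(1) − α = 1/2 − 1 = −1/2, so |z(1) − α| = 1/2.
z(2) − α = 19/20 − 1 = −1/20, so |z(2) − α| = 1/20.
|z(1) − α|² = 1/4.
Ratio = (1/20) / (1/4) = 1/5.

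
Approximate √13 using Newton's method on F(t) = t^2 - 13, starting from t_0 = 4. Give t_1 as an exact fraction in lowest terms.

29/8

F'(t) = 2t.
F(4) = 3, F'(4) = 8, so t_1 = 4 - 3/8 = 29/8.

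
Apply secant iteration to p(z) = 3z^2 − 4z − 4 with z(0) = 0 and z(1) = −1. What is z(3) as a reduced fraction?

−40/61

p(0) = −4, p(−1) = 3. z(2) = (−1) − 3·((−1) − 0)/(3 − (−4)) = −4/7.
p(−1) = 3, p(−4/7) = −36/49. z(3) = (−4/7) − (−36/49)·((−4/7) − (−1))/((−36/49) − 3) = −40/61.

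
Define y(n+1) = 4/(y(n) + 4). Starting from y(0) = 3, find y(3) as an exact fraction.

32/39

y(1) = 4/(3 + 4) = 4/7.
y(2) = 4/(4/7 + 4) = 7/8.
y(3) = 4/(7/8 + 4) = 32/39.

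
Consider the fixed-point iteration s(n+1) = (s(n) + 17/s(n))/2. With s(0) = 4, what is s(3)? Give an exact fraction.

s(1) = (4 + 17/4)/2 = 33/8.
s(2) = (33/8 + 17/(33/8))/2 = 2177/528.
s(3) = (2177/528 + 17/(2177/528))/2 = 9478657/2298912.

9478657/2298912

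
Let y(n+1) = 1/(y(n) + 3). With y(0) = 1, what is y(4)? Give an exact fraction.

43/142

y(1) = 1/(1 + 3) = 1/4.
y(2) = 1/(1/4 + 3) = 4/13.
y(3) = 1/(4/13 + 3) = 13/43.
y(4) = 1/(13/43 + 3) = 43/142.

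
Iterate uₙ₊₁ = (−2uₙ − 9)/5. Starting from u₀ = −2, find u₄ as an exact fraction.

−163/125

u₁ = (−2·(−2) − 9)/5 = −1.
u₂ = (−2·(−1) − 9)/5 = −7/5.
u₃ = (−2·(−7/5) − 9)/5 = −31/25.
u₄ = (−2·(−31/25) − 9)/5 = −163/125.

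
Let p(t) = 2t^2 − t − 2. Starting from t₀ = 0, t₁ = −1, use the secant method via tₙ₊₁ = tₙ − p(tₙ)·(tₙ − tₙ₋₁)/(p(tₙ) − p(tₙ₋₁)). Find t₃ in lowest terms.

p(0) = −2, p(−1) = 1. t₂ = (−1) − 1·((−1) − 0)/(1 − (−2)) = −2/3.
p(−1) = 1, p(−2/3) = −4/9. t₃ = (−2/3) − (−4/9)·((−2/3) − (−1))/((−4/9) − 1) = −10/13.

−10/13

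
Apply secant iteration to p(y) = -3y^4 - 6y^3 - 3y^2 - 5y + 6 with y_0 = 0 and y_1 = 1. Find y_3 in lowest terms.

56442/110485

p(0) = 6, p(1) = -11. y_2 = 1 - (-11)·(1 - 0)/((-11) - 6) = 6/17.
p(1) = -11, p(6/17) = 296604/83521. y_3 = (6/17) - (296604/83521)·((6/17) - 1)/((296604/83521) - (-11)) = 56442/110485.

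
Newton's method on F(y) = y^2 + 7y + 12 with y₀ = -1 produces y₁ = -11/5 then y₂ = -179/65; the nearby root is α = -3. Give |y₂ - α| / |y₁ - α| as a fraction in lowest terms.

4/13

y₁ - α = -11/5 - (-3) = -11/5 + 3 = 4/5, so |y₁ - α| = 4/5.
y₂ - α = -179/65 - (-3) = -179/65 + 3 = 16/65, so |y₂ - α| = 16/65.
Ratio = (16/65) / (4/5) = 4/13.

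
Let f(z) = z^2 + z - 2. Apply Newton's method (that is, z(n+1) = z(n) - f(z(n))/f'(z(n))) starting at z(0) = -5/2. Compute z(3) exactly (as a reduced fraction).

f'(z) = 2z + 1.
f(-5/2) = 7/4, f'(-5/2) = -4, so z(1) = (-5/2) - (7/4)/(-4) = -33/16.
f(-33/16) = 49/256, f'(-33/16) = -25/8, so z(2) = (-33/16) - (49/256)/(-25/8) = -1601/800.
f(-1601/800) = 2401/640000, f'(-1601/800) = -1201/400, so z(3) = (-1601/800) - (2401/640000)/(-1201/400) = -3843201/1921600.

-3843201/1921600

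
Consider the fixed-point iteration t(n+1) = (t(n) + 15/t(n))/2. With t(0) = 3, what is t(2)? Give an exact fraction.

t(1) = (3 + 15/3)/2 = 4.
t(2) = (4 + 15/4)/2 = 31/8.

31/8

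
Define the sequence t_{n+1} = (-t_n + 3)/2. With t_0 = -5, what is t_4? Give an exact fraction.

5/8

t_1 = (-(-5) + 3)/2 = 4.
t_2 = (-4 + 3)/2 = -1/2.
t_3 = (-(-1/2) + 3)/2 = 7/4.
t_4 = (-(7/4) + 3)/2 = 5/8.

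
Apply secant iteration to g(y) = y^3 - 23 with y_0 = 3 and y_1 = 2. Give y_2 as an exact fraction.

g(3) = 4, g(2) = -15. y_2 = 2 - (-15)·(2 - 3)/((-15) - 4) = 53/19.

53/19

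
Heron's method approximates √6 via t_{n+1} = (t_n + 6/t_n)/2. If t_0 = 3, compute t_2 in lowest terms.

49/20

t_1 = (3 + 6/3)/2 = 5/2.
t_2 = (5/2 + 6/(5/2))/2 = 49/20.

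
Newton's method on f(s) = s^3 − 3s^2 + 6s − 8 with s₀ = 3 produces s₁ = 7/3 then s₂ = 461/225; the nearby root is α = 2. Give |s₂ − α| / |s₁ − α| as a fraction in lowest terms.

s₁ − α = 7/3 − 2 = 1/3, so |s₁ − α| = 1/3.
s₂ − α = 461/225 − 2 = 11/225, so |s₂ − α| = 11/225.
Ratio = (11/225) / (1/3) = 11/75.

11/75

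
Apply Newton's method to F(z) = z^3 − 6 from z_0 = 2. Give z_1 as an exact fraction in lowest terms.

11/6

F'(z) = 3z^2.
F(2) = 2, F'(2) = 12, so z_1 = 2 − 2/12 = 11/6.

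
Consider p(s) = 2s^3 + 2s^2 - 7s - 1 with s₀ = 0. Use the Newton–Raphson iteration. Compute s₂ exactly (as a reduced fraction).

p'(s) = 6s^2 + 4s - 7.
p(0) = -1, p'(0) = -7, so s₁ = 0 - (-1)/(-7) = -1/7.
p(-1/7) = 12/343, p'(-1/7) = -365/49, so s₂ = (-1/7) - (12/343)/(-365/49) = -353/2555.

-353/2555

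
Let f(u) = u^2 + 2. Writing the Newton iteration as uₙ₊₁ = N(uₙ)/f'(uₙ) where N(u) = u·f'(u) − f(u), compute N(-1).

f'(u) = 2u.
N(u) = u·f'(u) − f(u) = u·(2u) − (u^2 + 2) = u^2 − 2.
N(-1) = −1.

−1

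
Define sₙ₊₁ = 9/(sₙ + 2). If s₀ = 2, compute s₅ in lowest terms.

s₁ = 9/(2 + 2) = 9/4.
s₂ = 9/(9/4 + 2) = 36/17.
s₃ = 9/(36/17 + 2) = 153/70.
s₄ = 9/(153/70 + 2) = 630/293.
s₅ = 9/(630/293 + 2) = 2637/1216.

2637/1216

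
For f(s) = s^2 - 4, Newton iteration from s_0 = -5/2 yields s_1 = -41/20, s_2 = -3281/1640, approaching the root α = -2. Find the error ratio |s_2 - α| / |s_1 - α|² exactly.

10/41

s_1 - α = -41/20 - (-2) = -41/20 + 2 = -1/20, so |s_1 - α| = 1/20.
s_2 - α = -3281/1640 - (-2) = -3281/1640 + 2 = -1/1640, so |s_2 - α| = 1/1640.
|s_1 - α|² = 1/400.
Ratio = (1/1640) / (1/400) = 10/41.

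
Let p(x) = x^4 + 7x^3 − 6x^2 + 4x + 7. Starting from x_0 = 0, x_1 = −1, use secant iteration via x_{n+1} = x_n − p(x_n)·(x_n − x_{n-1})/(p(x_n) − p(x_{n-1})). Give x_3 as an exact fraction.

p(0) = 7, p(−1) = −9. x_2 = (−1) − (−9)·((−1) − 0)/((−9) − 7) = −7/16.
p(−1) = −9, p(−7/16) = 232785/65536. x_3 = (−7/16) − (232785/65536)·((−7/16) − (−1))/((232785/65536) − (−9)) = −18179/30467.

−18179/30467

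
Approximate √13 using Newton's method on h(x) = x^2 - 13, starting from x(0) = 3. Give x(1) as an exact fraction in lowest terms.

11/3

h'(x) = 2x.
h(3) = -4, h'(3) = 6, so x(1) = 3 - (-4)/6 = 11/3.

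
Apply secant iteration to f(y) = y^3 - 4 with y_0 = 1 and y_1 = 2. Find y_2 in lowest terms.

f(1) = -3, f(2) = 4. y_2 = 2 - 4·(2 - 1)/(4 - (-3)) = 10/7.

10/7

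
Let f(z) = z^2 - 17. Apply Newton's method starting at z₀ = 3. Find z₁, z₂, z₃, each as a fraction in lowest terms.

z₁ = 13/3, z₂ = 161/39, z₃ = 25889/6279

f'(z) = 2z.
f(3) = -8, f'(3) = 6, so z₁ = 3 - (-8)/6 = 13/3.
f(13/3) = 16/9, f'(13/3) = 26/3, so z₂ = (13/3) - (16/9)/(26/3) = 161/39.
f(161/39) = 64/1521, f'(161/39) = 322/39, so z₃ = (161/39) - (64/1521)/(322/39) = 25889/6279.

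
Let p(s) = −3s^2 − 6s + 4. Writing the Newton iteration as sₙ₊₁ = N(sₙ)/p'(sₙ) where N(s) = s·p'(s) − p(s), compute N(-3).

p'(s) = −6s − 6.
N(s) = s·p'(s) − p(s) = s·(−6s − 6) − (−3s^2 − 6s + 4) = −3s^2 − 4.
N(-3) = −31.

−31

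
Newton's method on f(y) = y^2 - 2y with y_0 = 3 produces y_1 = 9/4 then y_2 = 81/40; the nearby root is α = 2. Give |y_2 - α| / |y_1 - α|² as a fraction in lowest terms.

y_1 - α = 9/4 - 2 = 1/4, so |y_1 - α| = 1/4.
y_2 - α = 81/40 - 2 = 1/40, so |y_2 - α| = 1/40.
|y_1 - α|² = 1/16.
Ratio = (1/40) / (1/16) = 2/5.

2/5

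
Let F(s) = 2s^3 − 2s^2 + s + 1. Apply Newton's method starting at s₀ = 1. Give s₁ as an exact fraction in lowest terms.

F'(s) = 6s^2 − 4s + 1.
F(1) = 2, F'(1) = 3, so s₁ = 1 − 2/3 = 1/3.

1/3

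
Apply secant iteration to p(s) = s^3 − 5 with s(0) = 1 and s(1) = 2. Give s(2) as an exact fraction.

p(1) = −4, p(2) = 3. s(2) = 2 − 3·(2 − 1)/(3 − (−4)) = 11/7.

11/7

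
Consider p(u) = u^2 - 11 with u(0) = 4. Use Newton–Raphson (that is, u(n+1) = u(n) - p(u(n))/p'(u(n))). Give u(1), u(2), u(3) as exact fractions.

u(1) = 27/8, u(2) = 1433/432, u(3) = 4106353/1238112

p'(u) = 2u.
p(4) = 5, p'(4) = 8, so u(1) = 4 - 5/8 = 27/8.
p(27/8) = 25/64, p'(27/8) = 27/4, so u(2) = (27/8) - (25/64)/(27/4) = 1433/432.
p(1433/432) = 625/186624, p'(1433/432) = 1433/216, so u(3) = (1433/432) - (625/186624)/(1433/216) = 4106353/1238112.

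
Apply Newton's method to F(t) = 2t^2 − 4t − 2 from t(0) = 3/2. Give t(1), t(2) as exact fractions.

F'(t) = 4t − 4.
F(3/2) = −7/2, F'(3/2) = 2, so t(1) = (3/2) − (−7/2)/2 = 13/4.
F(13/4) = 49/8, F'(13/4) = 9, so t(2) = (13/4) − (49/8)/9 = 185/72.

t(1) = 13/4, t(2) = 185/72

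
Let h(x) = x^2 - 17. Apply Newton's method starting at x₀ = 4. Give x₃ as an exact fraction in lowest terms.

h'(x) = 2x.
h(4) = -1, h'(4) = 8, so x₁ = 4 - (-1)/8 = 33/8.
h(33/8) = 1/64, h'(33/8) = 33/4, so x₂ = (33/8) - (1/64)/(33/4) = 2177/528.
h(2177/528) = 1/278784, h'(2177/528) = 2177/264, so x₃ = (2177/528) - (1/278784)/(2177/264) = 9478657/2298912.

9478657/2298912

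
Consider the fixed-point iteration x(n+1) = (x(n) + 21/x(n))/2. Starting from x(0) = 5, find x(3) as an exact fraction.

x(1) = (5 + 21/5)/2 = 23/5.
x(2) = (23/5 + 21/(23/5))/2 = 527/115.
x(3) = (527/115 + 21/(527/115))/2 = 277727/60605.

277727/60605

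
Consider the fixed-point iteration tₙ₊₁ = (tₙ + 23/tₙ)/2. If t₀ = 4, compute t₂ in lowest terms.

2993/624

t₁ = (4 + 23/4)/2 = 39/8.
t₂ = (39/8 + 23/(39/8))/2 = 2993/624.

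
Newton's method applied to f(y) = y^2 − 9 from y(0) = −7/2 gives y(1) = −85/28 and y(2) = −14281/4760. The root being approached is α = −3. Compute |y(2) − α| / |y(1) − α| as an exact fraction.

1/170

y(1) − α = −85/28 − (−3) = −85/28 + 3 = −1/28, so |y(1) − α| = 1/28.
y(2) − α = −14281/4760 − (−3) = −14281/4760 + 3 = −1/4760, so |y(2) − α| = 1/4760.
Ratio = (1/4760) / (1/28) = 1/170.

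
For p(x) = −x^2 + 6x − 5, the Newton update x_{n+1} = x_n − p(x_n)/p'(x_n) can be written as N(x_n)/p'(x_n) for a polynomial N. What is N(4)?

−11

p'(x) = −2x + 6.
N(x) = x·p'(x) − p(x) = x·(−2x + 6) − (−x^2 + 6x − 5) = −x^2 + 5.
N(4) = −11.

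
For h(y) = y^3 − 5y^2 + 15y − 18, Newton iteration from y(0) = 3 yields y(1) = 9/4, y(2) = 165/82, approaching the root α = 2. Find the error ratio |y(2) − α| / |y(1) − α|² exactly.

8/41

y(1) − α = 9/4 − 2 = 1/4, so |y(1) − α| = 1/4.
y(2) − α = 165/82 − 2 = 1/82, so |y(2) − α| = 1/82.
|y(1) − α|² = 1/16.
Ratio = (1/82) / (1/16) = 8/41.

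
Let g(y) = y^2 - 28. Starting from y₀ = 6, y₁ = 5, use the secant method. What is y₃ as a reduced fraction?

g(6) = 8, g(5) = -3. y₂ = 5 - (-3)·(5 - 6)/((-3) - 8) = 58/11.
g(5) = -3, g(58/11) = -24/121. y₃ = (58/11) - (-24/121)·((58/11) - 5)/((-24/121) - (-3)) = 598/113.

598/113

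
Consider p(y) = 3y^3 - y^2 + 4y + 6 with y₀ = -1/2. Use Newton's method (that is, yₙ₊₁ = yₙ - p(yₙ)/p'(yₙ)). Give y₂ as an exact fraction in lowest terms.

p'(y) = 9y^2 - 2y + 4.
p(-1/2) = 27/8, p'(-1/2) = 29/4, so y₁ = (-1/2) - (27/8)/(29/4) = -28/29.
p(-28/29) = -36450/24389, p'(-28/29) = 12044/841, so y₂ = (-28/29) - (-36450/24389)/(12044/841) = -150391/174638.

-150391/174638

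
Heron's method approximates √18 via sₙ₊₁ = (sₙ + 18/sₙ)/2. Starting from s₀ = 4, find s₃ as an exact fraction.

s₁ = (4 + 18/4)/2 = 17/4.
s₂ = (17/4 + 18/(17/4))/2 = 577/136.
s₃ = (577/136 + 18/(577/136))/2 = 665857/156944.

665857/156944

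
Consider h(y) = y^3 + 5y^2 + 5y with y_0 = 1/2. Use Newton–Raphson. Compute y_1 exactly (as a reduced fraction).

h'(y) = 3y^2 + 10y + 5.
h(1/2) = 31/8, h'(1/2) = 43/4, so y_1 = (1/2) - (31/8)/(43/4) = 6/43.

6/43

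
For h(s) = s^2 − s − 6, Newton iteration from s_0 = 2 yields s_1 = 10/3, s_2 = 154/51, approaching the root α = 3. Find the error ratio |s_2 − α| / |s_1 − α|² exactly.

s_1 − α = 10/3 − 3 = 1/3, so |s_1 − α| = 1/3.
s_2 − α = 154/51 − 3 = 1/51, so |s_2 − α| = 1/51.
|s_1 − α|² = 1/9.
Ratio = (1/51) / (1/9) = 3/17.

3/17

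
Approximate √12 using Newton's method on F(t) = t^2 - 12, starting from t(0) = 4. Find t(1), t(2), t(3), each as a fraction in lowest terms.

t(1) = 7/2, t(2) = 97/28, t(3) = 18817/5432

F'(t) = 2t.
F(4) = 4, F'(4) = 8, so t(1) = 4 - 4/8 = 7/2.
F(7/2) = 1/4, F'(7/2) = 7, so t(2) = (7/2) - (1/4)/7 = 97/28.
F(97/28) = 1/784, F'(97/28) = 97/14, so t(3) = (97/28) - (1/784)/(97/14) = 18817/5432.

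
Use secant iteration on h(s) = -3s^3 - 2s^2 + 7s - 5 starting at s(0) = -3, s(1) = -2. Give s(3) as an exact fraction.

-25298/11849

h(-3) = 37, h(-2) = -3. s(2) = (-2) - (-3)·((-2) - (-3))/((-3) - 37) = -83/40.
h(-2) = -3, h(-83/40) = -85359/64000. s(3) = (-83/40) - (-85359/64000)·((-83/40) - (-2))/((-85359/64000) - (-3)) = -25298/11849.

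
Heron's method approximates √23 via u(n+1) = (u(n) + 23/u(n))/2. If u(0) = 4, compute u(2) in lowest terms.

u(1) = (4 + 23/4)/2 = 39/8.
u(2) = (39/8 + 23/(39/8))/2 = 2993/624.

2993/624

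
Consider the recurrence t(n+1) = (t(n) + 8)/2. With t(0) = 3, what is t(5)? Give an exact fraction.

t(1) = (3 + 8)/2 = 11/2.
t(2) = ((11/2) + 8)/2 = 27/4.
t(3) = ((27/4) + 8)/2 = 59/8.
t(4) = ((59/8) + 8)/2 = 123/16.
t(5) = ((123/16) + 8)/2 = 251/32.

251/32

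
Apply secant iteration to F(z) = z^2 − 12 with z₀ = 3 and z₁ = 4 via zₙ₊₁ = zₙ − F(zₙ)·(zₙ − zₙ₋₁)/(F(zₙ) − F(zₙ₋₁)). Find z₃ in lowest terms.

F(3) = −3, F(4) = 4. z₂ = 4 − 4·(4 − 3)/(4 − (−3)) = 24/7.
F(4) = 4, F(24/7) = −12/49. z₃ = (24/7) − (−12/49)·((24/7) − 4)/((−12/49) − 4) = 45/13.

45/13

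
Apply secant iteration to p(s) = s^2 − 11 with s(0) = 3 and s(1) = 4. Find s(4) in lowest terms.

3907/1178

p(3) = −2, p(4) = 5. s(2) = 4 − 5·(4 − 3)/(5 − (−2)) = 23/7.
p(4) = 5, p(23/7) = −10/49. s(3) = (23/7) − (−10/49)·((23/7) − 4)/((−10/49) − 5) = 169/51.
p(23/7) = −10/49, p(169/51) = −50/2601. s(4) = (169/51) − (−50/2601)·((169/51) − (23/7))/((−50/2601) − (−10/49)) = 3907/1178.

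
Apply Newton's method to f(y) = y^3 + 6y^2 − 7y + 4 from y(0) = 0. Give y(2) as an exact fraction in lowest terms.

f'(y) = 3y^2 + 12y − 7.
f(0) = 4, f'(0) = −7, so y(1) = 0 − 4/(−7) = 4/7.
f(4/7) = 736/343, f'(4/7) = 41/49, so y(2) = (4/7) − (736/343)/(41/49) = −572/287.

−572/287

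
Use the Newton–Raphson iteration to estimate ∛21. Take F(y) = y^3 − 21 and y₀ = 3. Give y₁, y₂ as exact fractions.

y₁ = 25/9, y₂ = 46559/16875

F'(y) = 3y^2.
F(3) = 6, F'(3) = 27, so y₁ = 3 − 6/27 = 25/9.
F(25/9) = 316/729, F'(25/9) = 625/27, so y₂ = (25/9) − (316/729)/(625/27) = 46559/16875.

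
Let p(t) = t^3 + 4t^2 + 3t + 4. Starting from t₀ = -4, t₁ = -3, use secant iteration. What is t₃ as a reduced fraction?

-123/35

p(-4) = -8, p(-3) = 4. t₂ = (-3) - 4·((-3) - (-4))/(4 - (-8)) = -10/3.
p(-3) = 4, p(-10/3) = 38/27. t₃ = (-10/3) - (38/27)·((-10/3) - (-3))/((38/27) - 4) = -123/35.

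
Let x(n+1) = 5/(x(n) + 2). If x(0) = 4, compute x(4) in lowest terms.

320/213

x(1) = 5/(4 + 2) = 5/6.
x(2) = 5/(5/6 + 2) = 30/17.
x(3) = 5/(30/17 + 2) = 85/64.
x(4) = 5/(85/64 + 2) = 320/213.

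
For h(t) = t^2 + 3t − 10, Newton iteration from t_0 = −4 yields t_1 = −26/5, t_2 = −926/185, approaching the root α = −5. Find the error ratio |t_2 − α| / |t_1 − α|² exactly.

5/37

t_1 − α = −26/5 − (−5) = −26/5 + 5 = −1/5, so |t_1 − α| = 1/5.
t_2 − α = −926/185 − (−5) = −926/185 + 5 = −1/185, so |t_2 − α| = 1/185.
|t_1 − α|² = 1/25.
Ratio = (1/185) / (1/25) = 5/37.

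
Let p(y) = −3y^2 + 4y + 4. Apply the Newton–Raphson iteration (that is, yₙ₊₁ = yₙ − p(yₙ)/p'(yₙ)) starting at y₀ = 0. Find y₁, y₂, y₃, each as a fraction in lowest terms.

y₁ = −1, y₂ = −7/10, y₃ = −547/820

p'(y) = −6y + 4.
p(0) = 4, p'(0) = 4, so y₁ = 0 − 4/4 = −1.
p(−1) = −3, p'(−1) = 10, so y₂ = (−1) − (−3)/10 = −7/10.
p(−7/10) = −27/100, p'(−7/10) = 41/5, so y₃ = (−7/10) − (−27/100)/(41/5) = −547/820.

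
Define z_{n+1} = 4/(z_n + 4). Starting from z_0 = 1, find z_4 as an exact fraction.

z_1 = 4/(1 + 4) = 4/5.
z_2 = 4/(4/5 + 4) = 5/6.
z_3 = 4/(5/6 + 4) = 24/29.
z_4 = 4/(24/29 + 4) = 29/35.

29/35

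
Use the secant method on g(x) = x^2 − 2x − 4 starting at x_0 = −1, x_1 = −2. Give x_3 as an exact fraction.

−16/13

g(−1) = −1, g(−2) = 4. x_2 = (−2) − 4·((−2) − (−1))/(4 − (−1)) = −6/5.
g(−2) = 4, g(−6/5) = −4/25. x_3 = (−6/5) − (−4/25)·((−6/5) − (−2))/((−4/25) − 4) = −16/13.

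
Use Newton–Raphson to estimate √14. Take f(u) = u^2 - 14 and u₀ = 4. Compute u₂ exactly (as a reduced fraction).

f'(u) = 2u.
f(4) = 2, f'(4) = 8, so u₁ = 4 - 2/8 = 15/4.
f(15/4) = 1/16, f'(15/4) = 15/2, so u₂ = (15/4) - (1/16)/(15/2) = 449/120.

449/120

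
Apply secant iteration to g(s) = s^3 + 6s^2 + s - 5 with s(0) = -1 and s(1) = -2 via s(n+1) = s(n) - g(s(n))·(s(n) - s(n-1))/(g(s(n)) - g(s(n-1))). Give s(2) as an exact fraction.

-11/10

g(-1) = -1, g(-2) = 9. s(2) = (-2) - 9·((-2) - (-1))/(9 - (-1)) = -11/10.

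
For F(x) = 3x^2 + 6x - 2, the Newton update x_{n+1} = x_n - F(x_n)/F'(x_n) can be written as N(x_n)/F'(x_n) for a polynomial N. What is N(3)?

29

F'(x) = 6x + 6.
N(x) = x·F'(x) - F(x) = x·(6x + 6) - (3x^2 + 6x - 2) = 3x^2 + 2.
N(3) = 29.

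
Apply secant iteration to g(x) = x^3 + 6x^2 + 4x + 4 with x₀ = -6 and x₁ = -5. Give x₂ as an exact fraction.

-154/29

g(-6) = -20, g(-5) = 9. x₂ = (-5) - 9·((-5) - (-6))/(9 - (-20)) = -154/29.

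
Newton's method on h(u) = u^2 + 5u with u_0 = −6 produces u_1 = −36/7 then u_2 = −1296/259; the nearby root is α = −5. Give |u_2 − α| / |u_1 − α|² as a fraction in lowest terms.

u_1 − α = −36/7 − (−5) = −36/7 + 5 = −1/7, so |u_1 − α| = 1/7.
u_2 − α = −1296/259 − (−5) = −1296/259 + 5 = −1/259, so |u_2 − α| = 1/259.
|u_1 − α|² = 1/49.
Ratio = (1/259) / (1/49) = 7/37.

7/37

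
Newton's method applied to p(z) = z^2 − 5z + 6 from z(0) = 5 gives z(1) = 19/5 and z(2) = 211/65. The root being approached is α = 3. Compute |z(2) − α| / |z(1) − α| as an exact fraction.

z(1) − α = 19/5 − 3 = 4/5, so |z(1) − α| = 4/5.
z(2) − α = 211/65 − 3 = 16/65, so |z(2) − α| = 16/65.
Ratio = (16/65) / (4/5) = 4/13.

4/13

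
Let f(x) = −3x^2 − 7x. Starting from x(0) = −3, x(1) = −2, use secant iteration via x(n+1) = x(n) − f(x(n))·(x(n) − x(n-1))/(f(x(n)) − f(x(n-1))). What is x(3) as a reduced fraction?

−54/23

f(−3) = −6, f(−2) = 2. x(2) = (−2) − 2·((−2) − (−3))/(2 − (−6)) = −9/4.
f(−2) = 2, f(−9/4) = 9/16. x(3) = (−9/4) − (9/16)·((−9/4) − (−2))/((9/16) − 2) = −54/23.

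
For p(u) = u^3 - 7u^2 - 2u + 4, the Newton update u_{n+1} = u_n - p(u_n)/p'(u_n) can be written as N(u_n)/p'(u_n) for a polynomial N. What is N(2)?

p'(u) = 3u^2 - 14u - 2.
N(u) = u·p'(u) - p(u) = u·(3u^2 - 14u - 2) - (u^3 - 7u^2 - 2u + 4) = 2u^3 - 7u^2 - 4.
N(2) = -16.

-16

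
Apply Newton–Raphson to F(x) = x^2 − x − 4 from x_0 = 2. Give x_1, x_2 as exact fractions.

F'(x) = 2x − 1.
F(2) = −2, F'(2) = 3, so x_1 = 2 − (−2)/3 = 8/3.
F(8/3) = 4/9, F'(8/3) = 13/3, so x_2 = (8/3) − (4/9)/(13/3) = 100/39.

x_1 = 8/3, x_2 = 100/39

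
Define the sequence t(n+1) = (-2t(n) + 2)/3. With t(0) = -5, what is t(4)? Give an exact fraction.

-2/3

t(1) = (-2·(-5) + 2)/3 = 4.
t(2) = (-2·4 + 2)/3 = -2.
t(3) = (-2·(-2) + 2)/3 = 2.
t(4) = (-2·2 + 2)/3 = -2/3.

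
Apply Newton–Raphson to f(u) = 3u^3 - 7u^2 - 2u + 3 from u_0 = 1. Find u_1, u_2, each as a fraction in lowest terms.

u_1 = 4/7, u_2 = 1429/2422

f'(u) = 9u^2 - 14u - 2.
f(1) = -3, f'(1) = -7, so u_1 = 1 - (-3)/(-7) = 4/7.
f(4/7) = 45/343, f'(4/7) = -346/49, so u_2 = (4/7) - (45/343)/(-346/49) = 1429/2422.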